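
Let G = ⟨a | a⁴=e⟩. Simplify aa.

Compute a · a by multiplying left to right and reducing via the relations at each step:
  a · a = a²

Answer: a²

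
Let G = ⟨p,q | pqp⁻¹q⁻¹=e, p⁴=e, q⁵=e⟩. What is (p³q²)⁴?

Compute successive powers of (p³q²), reducing at each step:
  (p³q²)²: (p³q²) · p³ = p²q²;   (p²q²) · q² = p²q⁴
  (p³q²)³: (p²q⁴) · p³ = pq⁴;   (pq⁴) · q² = pq
  (p³q²)⁴: (pq) · p³ = q;   q · q² = q³

Answer: q³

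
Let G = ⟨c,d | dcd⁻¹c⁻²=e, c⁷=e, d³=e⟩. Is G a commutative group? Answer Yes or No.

c·d = cd but d·c = c²d, so c·d ≠ d·c and G is not abelian.

Answer: No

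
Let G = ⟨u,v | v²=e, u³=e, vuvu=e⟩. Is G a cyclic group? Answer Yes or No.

Every cyclic group is abelian. But u·v = uv while v·u = u²v, so u·v ≠ v·u and G is not abelian. Hence G is not cyclic.

Answer: No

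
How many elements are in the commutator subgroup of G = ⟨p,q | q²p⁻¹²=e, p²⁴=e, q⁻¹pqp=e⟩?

G' = [G, G] is generated by all commutators. The generator-pair commutators are: [p, q] = p².
The subgroup they normally generate is {e, p², p⁴, p⁶, p⁸, p¹⁰, p¹², p¹⁴, p¹⁶, p¹⁸, p²⁰, p²²}, of order 12.
Check: |G/G'| = 48/12 = 4 is the order of the abelianisation.

Answer: 12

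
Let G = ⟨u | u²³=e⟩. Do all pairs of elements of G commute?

G has a single generator, so G is cyclic and hence abelian.

Answer: Yes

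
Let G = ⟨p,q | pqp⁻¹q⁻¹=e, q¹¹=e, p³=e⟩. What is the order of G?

Enumerate words in the generators, reducing via the relations: the distinct elements are
  {e, p, q, pq, p², q², q³, q⁴, q⁵, q⁶, q⁷, q⁸, q⁹, pq², pq³, pq⁴, pq⁵, pq⁶, pq⁷, pq⁸, pq⁹, p²q, q¹⁰, pq¹⁰, p²q², p²q³, p²q⁴, p²q⁵, p²q⁶, p²q⁷, p²q⁸, p²q⁹, p²q¹⁰}.
No further products give new elements, so |G| = 33.

Answer: 33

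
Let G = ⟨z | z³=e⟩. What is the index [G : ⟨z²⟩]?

First find ord(z²) by computing successive powers:
  (z²)¹ = z², (z²)² = z, (z²)³ = e.
So |⟨z²⟩| = ord(z²) = 3. With |G| = 3, by Lagrange [G : ⟨z²⟩] = 3/3 = 1.

Answer: 1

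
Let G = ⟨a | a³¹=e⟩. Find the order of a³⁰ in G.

Compute successive powers until reaching e:
  (a³⁰)¹ = a³⁰, (a³⁰)² = a²⁹, (a³⁰)³ = a²⁸, (a³⁰)⁴ = a²⁷, (a³⁰)⁵ = a²⁶, (a³⁰)⁶ = a²⁵, (a³⁰)⁷ = a²⁴, (a³⁰)⁸ = a²³, (a³⁰)⁹ = a²², (a³⁰)¹⁰ = a²¹, (a³⁰)¹¹ = a²⁰, (a³⁰)¹² = a¹⁹, (a³⁰)¹³ = a¹⁸, (a³⁰)¹⁴ = a¹⁷, (a³⁰)¹⁵ = a¹⁶, (a³⁰)¹⁶ = a¹⁵, (a³⁰)¹⁷ = a¹⁴, (a³⁰)¹⁸ = a¹³, (a³⁰)¹⁹ = a¹², (a³⁰)²⁰ = a¹¹, (a³⁰)²¹ = a¹⁰, (a³⁰)²² = a⁹, (a³⁰)²³ = a⁸, (a³⁰)²⁴ = a⁷, (a³⁰)²⁵ = a⁶, (a³⁰)²⁶ = a⁵, (a³⁰)²⁷ = a⁴, (a³⁰)²⁸ = a³, (a³⁰)²⁹ = a², (a³⁰)³⁰ = a, (a³⁰)³¹ = e.
The smallest positive k with (a³⁰)ᵏ = e is 31.

Answer: 31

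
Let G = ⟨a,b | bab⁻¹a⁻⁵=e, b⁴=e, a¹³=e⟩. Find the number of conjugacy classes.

The conjugacy classes (representative and size) are:
  [e] (size 1), [a] (size 4), [a²] (size 4), [a⁹] (size 4), [a¹²b] (size 13), [a⁴b²] (size 13), [a¹²b³] (size 13).
Class equation: 1 + 4 + 4 + 4 + 13 + 13 + 13 = 52 = |G|. So G has 7 conjugacy classes.

Answer: 7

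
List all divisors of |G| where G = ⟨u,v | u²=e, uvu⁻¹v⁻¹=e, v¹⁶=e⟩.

|G| = 32 = 2⁵. By Lagrange's theorem the order of any subgroup divides 32; the divisors of 32 are 1, 2, 4, 8, 16, 32.

Answer: 1, 2, 4, 8, 16, 32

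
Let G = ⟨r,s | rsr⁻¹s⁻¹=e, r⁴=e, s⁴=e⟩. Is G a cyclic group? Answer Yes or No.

|G| = 16, but the maximum element order in G is 4 < 16. No single element generates all of G, so G is not cyclic.

Answer: No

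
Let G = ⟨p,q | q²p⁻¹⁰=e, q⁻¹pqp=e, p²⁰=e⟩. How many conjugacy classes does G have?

The conjugacy classes (representative and size) are:
  [e] (size 1), [p] (size 2), [p²] (size 2), [p³] (size 2), [p⁴] (size 2), [p⁵] (size 2), [p¹⁴] (size 2), [p⁷] (size 2), [p⁸] (size 2), [p¹¹] (size 2), [p¹⁰] (size 1), [p²q⁻¹] (size 10), [p⁹q] (size 10).
Class equation: 1 + 2 + 2 + 2 + 2 + 2 + 2 + 2 + 2 + 2 + 1 + 10 + 10 = 40 = |G|. So G has 13 conjugacy classes.

Answer: 13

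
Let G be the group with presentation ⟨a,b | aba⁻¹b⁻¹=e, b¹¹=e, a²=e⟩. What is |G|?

Enumerate words in the generators, reducing via the relations: the distinct elements are
  {a, b, e, ab, b², b³, b⁴, b⁵, b⁶, b⁷, b⁸, b⁹, ab², ab³, ab⁴, ab⁵, ab⁶, ab⁷, ab⁸, ab⁹, b¹⁰, ab¹⁰}.
No further products give new elements, so |G| = 22.

Answer: 22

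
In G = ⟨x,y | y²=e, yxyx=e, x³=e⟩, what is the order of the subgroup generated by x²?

|⟨x²⟩| equals the order of x². Compute successive powers until reaching e:
  (x²)¹ = x², (x²)² = x, (x²)³ = e.
The smallest positive k with (x²)ᵏ = e is 3, so |⟨x²⟩| = 3.

Answer: 3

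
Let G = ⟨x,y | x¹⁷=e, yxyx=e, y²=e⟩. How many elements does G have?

Enumerate words in the generators, reducing via the relations: the distinct elements are
  {e, x, y, xy, x², x³, x⁴, x⁵, x⁶, x⁷, x⁸, x⁹, x²y, x³y, x¹², x¹³, x¹¹, x¹⁰, x¹⁴, x¹⁵, x¹⁶, x⁴y, x⁵y, x⁶y, x⁷y, x⁸y, x⁹y, x¹²y, x¹³y, x¹¹y, x¹⁰y, x¹⁴y, x¹⁵y, x¹⁶y}.
No further products give new elements, so |G| = 34.

Answer: 34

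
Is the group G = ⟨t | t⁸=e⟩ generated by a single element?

|G| = 8. The element t has order 8 (its powers give 8 distinct elements), so ⟨t⟩ = G and G is cyclic.

Answer: Yes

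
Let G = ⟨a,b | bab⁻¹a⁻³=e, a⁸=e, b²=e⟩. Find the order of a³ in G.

Compute successive powers until reaching e:
  (a³)¹ = a³, (a³)² = a⁶, (a³)³ = a, (a³)⁴ = a⁴, (a³)⁵ = a⁷, (a³)⁶ = a², (a³)⁷ = a⁵, (a³)⁸ = e.
The smallest positive k with (a³)ᵏ = e is 8.

Answer: 8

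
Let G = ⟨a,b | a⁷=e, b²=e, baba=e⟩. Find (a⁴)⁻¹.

The order of (a⁴) is 7 (smallest k with (a⁴)ᵏ = e), so (a⁴)⁻¹ = (a⁴)⁶ = a³.
Check: (a⁴) · (a³) → (a⁴) · a³ = e, giving e as required.

Answer: a³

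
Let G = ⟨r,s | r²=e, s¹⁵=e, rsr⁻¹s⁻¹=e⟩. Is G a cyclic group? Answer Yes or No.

|G| = 30. The element rs has order 30 (its powers give 30 distinct elements), so ⟨rs⟩ = G and G is cyclic.

Answer: Yes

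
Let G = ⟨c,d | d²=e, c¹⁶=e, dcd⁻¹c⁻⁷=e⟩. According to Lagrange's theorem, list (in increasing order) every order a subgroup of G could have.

|G| = 32 = 2⁵. By Lagrange's theorem the order of any subgroup divides 32; the divisors of 32 are 1, 2, 4, 8, 16, 32.

Answer: 1, 2, 4, 8, 16, 32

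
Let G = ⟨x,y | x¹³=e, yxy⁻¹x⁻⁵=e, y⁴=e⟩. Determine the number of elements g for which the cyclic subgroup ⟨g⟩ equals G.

⟨g⟩ = G would require ord(g) = |G| = 52, but the maximum element order in G is 13 < 52. So G is not cyclic and no single element generates it: the count is 0.

Answer: 0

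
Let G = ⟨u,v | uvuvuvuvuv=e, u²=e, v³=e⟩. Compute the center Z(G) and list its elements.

An element z ∈ Z(G) iff z commutes with every generator.
For example e is central: e·u = u = u·e; e·v = v = v·e.
Whereas u ∉ Z(G) since u·v = uv ≠ vu = v·u.
Checking each of the 60 elements this way gives Z(G) = {e}, of order 1.

Answer: {e}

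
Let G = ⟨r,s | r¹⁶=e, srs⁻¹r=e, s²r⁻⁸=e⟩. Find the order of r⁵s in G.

Compute successive powers until reaching e:
  (r⁵s)¹ = r⁵s, (r⁵s)² = r⁸, (r⁵s)³ = r⁵s⁻¹, (r⁵s)⁴ = e.
The smallest positive k with (r⁵s)ᵏ = e is 4.

Answer: 4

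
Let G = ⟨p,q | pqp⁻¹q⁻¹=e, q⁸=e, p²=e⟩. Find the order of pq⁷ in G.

Compute successive powers until reaching e:
  (pq⁷)¹ = pq⁷, (pq⁷)² = q⁶, (pq⁷)³ = pq⁵, (pq⁷)⁴ = q⁴, (pq⁷)⁵ = pq³, (pq⁷)⁶ = q², (pq⁷)⁷ = pq, (pq⁷)⁸ = e.
The smallest positive k with (pq⁷)ᵏ = e is 8.

Answer: 8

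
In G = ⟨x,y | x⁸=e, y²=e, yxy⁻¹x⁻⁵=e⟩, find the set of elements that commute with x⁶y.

⟨x⁶y⟩ ⊆ C_G(x⁶y) since powers of x⁶y commute with x⁶y; so |C_G(x⁶y)| ≥ |⟨x⁶y⟩| = 4.
By orbit–stabilizer, |C_G(x⁶y)| = |G| / |conj. class of x⁶y| = 16 / 2 = 8.
The 8 elements commuting with x⁶y are {e, x², x⁴, x⁶, y, x⁶y, x²y, x⁴y}.

Answer: {e, x², x⁴, x⁶, y, x⁶y, x²y, x⁴y}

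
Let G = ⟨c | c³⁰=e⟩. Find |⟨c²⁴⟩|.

|⟨c²⁴⟩| equals the order of c²⁴. Compute successive powers until reaching e:
  (c²⁴)¹ = c²⁴, (c²⁴)² = c¹⁸, (c²⁴)³ = c¹², (c²⁴)⁴ = c⁶, (c²⁴)⁵ = e.
The smallest positive k with (c²⁴)ᵏ = e is 5, so |⟨c²⁴⟩| = 5.

Answer: 5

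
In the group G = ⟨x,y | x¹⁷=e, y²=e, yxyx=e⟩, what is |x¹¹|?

Compute successive powers until reaching e:
  (x¹¹)¹ = x¹¹, (x¹¹)² = x⁵, (x¹¹)³ = x¹⁶, (x¹¹)⁴ = x¹⁰, (x¹¹)⁵ = x⁴, (x¹¹)⁶ = x¹⁵, (x¹¹)⁷ = x⁹, (x¹¹)⁸ = x³, (x¹¹)⁹ = x¹⁴, (x¹¹)¹⁰ = x⁸, (x¹¹)¹¹ = x², (x¹¹)¹² = x¹³, (x¹¹)¹³ = x⁷, (x¹¹)¹⁴ = x, (x¹¹)¹⁵ = x¹², (x¹¹)¹⁶ = x⁶, (x¹¹)¹⁷ = e.
The smallest positive k with (x¹¹)ᵏ = e is 17.

Answer: 17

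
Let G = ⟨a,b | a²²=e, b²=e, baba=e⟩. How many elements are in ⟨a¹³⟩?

|⟨a¹³⟩| equals the order of a¹³. Compute successive powers until reaching e:
  (a¹³)¹ = a¹³, (a¹³)² = a⁴, (a¹³)³ = a¹⁷, (a¹³)⁴ = a⁸, (a¹³)⁵ = a²¹, (a¹³)⁶ = a¹², (a¹³)⁷ = a³, (a¹³)⁸ = a¹⁶, (a¹³)⁹ = a⁷, (a¹³)¹⁰ = a²⁰, (a¹³)¹¹ = a¹¹, (a¹³)¹² = a², (a¹³)¹³ = a¹⁵, (a¹³)¹⁴ = a⁶, (a¹³)¹⁵ = a¹⁹, (a¹³)¹⁶ = a¹⁰, (a¹³)¹⁷ = a, (a¹³)¹⁸ = a¹⁴, (a¹³)¹⁹ = a⁵, (a¹³)²⁰ = a¹⁸, (a¹³)²¹ = a⁹, (a¹³)²² = e.
The smallest positive k with (a¹³)ᵏ = e is 22, so |⟨a¹³⟩| = 22.

Answer: 22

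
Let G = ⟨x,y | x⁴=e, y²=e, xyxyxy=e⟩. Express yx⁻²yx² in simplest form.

Multiply left to right, reducing at each step:
  y · x⁻² = yx²
  (yx²) · y = yx²y
  (yx²y) · x² = x²yx²y

Answer: x²yx²y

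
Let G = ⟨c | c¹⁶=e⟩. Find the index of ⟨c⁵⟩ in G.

First find ord(c⁵) by computing successive powers:
  (c⁵)¹ = c⁵, (c⁵)² = c¹⁰, (c⁵)³ = c¹⁵, (c⁵)⁴ = c⁴, (c⁵)⁵ = c⁹, (c⁵)⁶ = c¹⁴, (c⁵)⁷ = c³, (c⁵)⁸ = c⁸, (c⁵)⁹ = c¹³, (c⁵)¹⁰ = c², (c⁵)¹¹ = c⁷, (c⁵)¹² = c¹², (c⁵)¹³ = c, (c⁵)¹⁴ = c⁶, (c⁵)¹⁵ = c¹¹, (c⁵)¹⁶ = e.
So |⟨c⁵⟩| = ord(c⁵) = 16. With |G| = 16, by Lagrange [G : ⟨c⁵⟩] = 16/16 = 1.

Answer: 1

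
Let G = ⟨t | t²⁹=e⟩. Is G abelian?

G has a single generator, so G is cyclic and hence abelian.

Answer: Yes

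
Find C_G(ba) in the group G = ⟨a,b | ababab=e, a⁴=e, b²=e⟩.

⟨ba⟩ ⊆ C_G(ba) since powers of ba commute with ba; so |C_G(ba)| ≥ |⟨ba⟩| = 3.
By orbit–stabilizer, |C_G(ba)| = |G| / |conj. class of ba| = 24 / 8 = 3.
The 3 elements commuting with ba are {e, a³b, ba}.

Answer: {e, a³b, ba}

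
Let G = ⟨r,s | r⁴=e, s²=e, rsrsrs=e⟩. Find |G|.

Enumerate words in the generators, reducing via the relations: the distinct elements are
  {e, r, s, rs, r², r³, sr, rsr, r²s, r³s, sr², sr³, rsr², rsr³, r²sr, r³sr, sr²s, rsr²s, r²sr², r²sr³, r³sr², r³sr³, r²sr²s, r³sr²s}.
No further products give new elements, so |G| = 24.

Answer: 24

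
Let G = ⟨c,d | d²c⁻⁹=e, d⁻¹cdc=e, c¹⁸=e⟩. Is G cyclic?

Every cyclic group is abelian. But c·d = cd while d·c = c⁸d⁻¹, so c·d ≠ d·c and G is not abelian. Hence G is not cyclic.

Answer: No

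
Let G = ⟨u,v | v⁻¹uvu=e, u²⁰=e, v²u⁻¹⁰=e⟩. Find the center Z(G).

An element z ∈ Z(G) iff z commutes with every generator.
For example u¹⁰ is central: (u¹⁰)·u = u¹¹ = u·(u¹⁰); (u¹⁰)·v = v⁻¹ = v·(u¹⁰).
Whereas u ∉ Z(G) since u·v = uv ≠ u⁹v⁻¹ = v·u.
Checking each of the 40 elements this way gives Z(G) = {e, u¹⁰}, of order 2.

Answer: {e, u¹⁰}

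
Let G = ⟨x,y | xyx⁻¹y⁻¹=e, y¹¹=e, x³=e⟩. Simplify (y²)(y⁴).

Compute (y²) · (y⁴) by multiplying left to right and reducing via the relations at each step:
  (y²) · y⁴ = y⁶

Answer: y⁶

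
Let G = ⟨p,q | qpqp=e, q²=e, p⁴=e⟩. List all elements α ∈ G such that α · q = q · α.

⟨q⟩ ⊆ C_G(q) since powers of q commute with q; so |C_G(q)| ≥ |⟨q⟩| = 2.
By orbit–stabilizer, |C_G(q)| = |G| / |conj. class of q| = 8 / 2 = 4.
The 4 elements commuting with q are {e, p², q, p²q}.

Answer: {e, p², q, p²q}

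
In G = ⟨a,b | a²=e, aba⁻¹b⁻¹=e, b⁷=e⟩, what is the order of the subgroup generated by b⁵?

|⟨b⁵⟩| equals the order of b⁵. Compute successive powers until reaching e:
  (b⁵)¹ = b⁵, (b⁵)² = b³, (b⁵)³ = b, (b⁵)⁴ = b⁶, (b⁵)⁵ = b⁴, (b⁵)⁶ = b², (b⁵)⁷ = e.
The smallest positive k with (b⁵)ᵏ = e is 7, so |⟨b⁵⟩| = 7.

Answer: 7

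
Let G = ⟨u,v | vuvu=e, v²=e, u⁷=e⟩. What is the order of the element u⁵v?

Compute successive powers until reaching e:
  (u⁵v)¹ = u⁵v, (u⁵v)² = e.
The smallest positive k with (u⁵v)ᵏ = e is 2.

Answer: 2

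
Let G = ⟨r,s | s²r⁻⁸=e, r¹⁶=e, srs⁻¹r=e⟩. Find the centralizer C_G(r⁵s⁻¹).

⟨r⁵s⁻¹⟩ ⊆ C_G(r⁵s⁻¹) since powers of r⁵s⁻¹ commute with r⁵s⁻¹; so |C_G(r⁵s⁻¹)| ≥ |⟨r⁵s⁻¹⟩| = 4.
By orbit–stabilizer, |C_G(r⁵s⁻¹)| = |G| / |conj. class of r⁵s⁻¹| = 32 / 8 = 4.
The 4 elements commuting with r⁵s⁻¹ are {e, r⁸, r⁵s, r⁵s⁻¹}.

Answer: {e, r⁸, r⁵s, r⁵s⁻¹}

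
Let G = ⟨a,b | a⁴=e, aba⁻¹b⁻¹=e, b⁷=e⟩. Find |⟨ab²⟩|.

|⟨ab²⟩| equals the order of ab². Compute successive powers until reaching e:
  (ab²)¹ = ab², (ab²)² = a²b⁴, (ab²)³ = a³b⁶, (ab²)⁴ = b, (ab²)⁵ = ab³, (ab²)⁶ = a²b⁵, (ab²)⁷ = a³, (ab²)⁸ = b², (ab²)⁹ = ab⁴, (ab²)¹⁰ = a²b⁶, (ab²)¹¹ = a³b, (ab²)¹² = b³, (ab²)¹³ = ab⁵, (ab²)¹⁴ = a², (ab²)¹⁵ = a³b², (ab²)¹⁶ = b⁴, (ab²)¹⁷ = ab⁶, (ab²)¹⁸ = a²b, (ab²)¹⁹ = a³b³, (ab²)²⁰ = b⁵, (ab²)²¹ = a, (ab²)²² = a²b², (ab²)²³ = a³b⁴, (ab²)²⁴ = b⁶, (ab²)²⁵ = ab, (ab²)²⁶ = a²b³, (ab²)²⁷ = a³b⁵, (ab²)²⁸ = e.
The smallest positive k with (ab²)ᵏ = e is 28, so |⟨ab²⟩| = 28.

Answer: 28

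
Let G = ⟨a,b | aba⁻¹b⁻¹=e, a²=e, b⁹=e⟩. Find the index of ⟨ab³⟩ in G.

First find ord(ab³) by computing successive powers:
  (ab³)¹ = ab³, (ab³)² = b⁶, (ab³)³ = a, (ab³)⁴ = b³, (ab³)⁵ = ab⁶, (ab³)⁶ = e.
So |⟨ab³⟩| = ord(ab³) = 6. With |G| = 18, by Lagrange [G : ⟨ab³⟩] = 18/6 = 3.

Answer: 3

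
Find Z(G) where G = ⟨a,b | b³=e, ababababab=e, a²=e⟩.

An element z ∈ Z(G) iff z commutes with every generator.
For example e is central: e·a = a = a·e; e·b = b = b·e.
Whereas a ∉ Z(G) since a·b = ab ≠ ba = b·a.
Checking each of the 60 elements this way gives Z(G) = {e}, of order 1.

Answer: {e}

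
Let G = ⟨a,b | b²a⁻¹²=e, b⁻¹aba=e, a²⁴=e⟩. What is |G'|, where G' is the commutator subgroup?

G' = [G, G] is generated by all commutators. The generator-pair commutators are: [a, b] = a².
The subgroup they normally generate is {e, a², a⁴, a⁶, a⁸, a¹⁰, a¹², a¹⁴, a¹⁶, a¹⁸, a²⁰, a²²}, of order 12.
Check: |G/G'| = 48/12 = 4 is the order of the abelianisation.

Answer: 12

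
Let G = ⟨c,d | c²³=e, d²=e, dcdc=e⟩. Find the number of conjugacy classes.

The conjugacy classes (representative and size) are:
  [e] (size 1), [c] (size 2), [c²¹] (size 2), [c²⁰] (size 2), [c⁴] (size 2), [c¹⁸] (size 2), [c⁶] (size 2), [c¹⁶] (size 2), [c⁸] (size 2), [c⁹] (size 2), [c¹⁰] (size 2), [c¹²] (size 2), [c¹⁸d] (size 23).
Class equation: 1 + 2 + 2 + 2 + 2 + 2 + 2 + 2 + 2 + 2 + 2 + 2 + 23 = 46 = |G|. So G has 13 conjugacy classes.

Answer: 13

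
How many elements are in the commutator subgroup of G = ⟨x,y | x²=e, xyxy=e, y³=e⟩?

G' = [G, G] is generated by all commutators. The generator-pair commutators are: [x, y] = y.
The subgroup they normally generate is {e, y, y²}, of order 3.
Check: |G/G'| = 6/3 = 2 is the order of the abelianisation.

Answer: 3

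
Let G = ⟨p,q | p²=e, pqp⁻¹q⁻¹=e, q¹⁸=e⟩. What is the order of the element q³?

Compute successive powers until reaching e:
  (q³)¹ = q³, (q³)² = q⁶, (q³)³ = q⁹, (q³)⁴ = q¹², (q³)⁵ = q¹⁵, (q³)⁶ = e.
The smallest positive k with (q³)ᵏ = e is 6.

Answer: 6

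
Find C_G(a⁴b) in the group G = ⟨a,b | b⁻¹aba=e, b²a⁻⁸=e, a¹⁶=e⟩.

⟨a⁴b⟩ ⊆ C_G(a⁴b) since powers of a⁴b commute with a⁴b; so |C_G(a⁴b)| ≥ |⟨a⁴b⟩| = 4.
By orbit–stabilizer, |C_G(a⁴b)| = |G| / |conj. class of a⁴b| = 32 / 8 = 4.
The 4 elements commuting with a⁴b are {e, a⁸, a⁴b, a⁴b⁻¹}.

Answer: {e, a⁸, a⁴b, a⁴b⁻¹}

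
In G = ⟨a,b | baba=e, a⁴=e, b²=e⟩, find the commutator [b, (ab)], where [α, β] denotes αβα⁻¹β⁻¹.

[b, (ab)] = b·(ab)·b⁻¹·(ab)⁻¹.
  b · (ab) = a³
  (a³) · b = a³b
  (a³b) · (ab) = a²

Answer: a²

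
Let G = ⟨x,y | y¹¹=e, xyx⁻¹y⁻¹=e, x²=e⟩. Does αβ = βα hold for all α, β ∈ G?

Each pair of generators commutes: x·y = xy = y·x. Since the generators pairwise commute, every element of G commutes with every other, so G is abelian.

Answer: Yes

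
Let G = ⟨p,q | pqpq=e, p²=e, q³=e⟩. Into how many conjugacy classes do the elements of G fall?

The conjugacy classes (representative and size) are:
  [e] (size 1), [pq²] (size 3), [q²] (size 2).
Class equation: 1 + 3 + 2 = 6 = |G|. So G has 3 conjugacy classes.

Answer: 3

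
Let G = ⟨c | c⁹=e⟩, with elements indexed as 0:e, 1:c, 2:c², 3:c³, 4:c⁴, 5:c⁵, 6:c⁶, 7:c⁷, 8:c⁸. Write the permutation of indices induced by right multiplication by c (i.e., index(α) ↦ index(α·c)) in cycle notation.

(0 1 2 3 4 5 6 7 8)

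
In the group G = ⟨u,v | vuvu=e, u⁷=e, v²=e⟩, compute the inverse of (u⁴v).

The order of (u⁴v) is 2 (smallest k with (u⁴v)ᵏ = e), so (u⁴v)⁻¹ = (u⁴v)¹ = u⁴v.
Check: (u⁴v) · (u⁴v) → (u⁴v) · u⁴ = v;   v · v = e, giving e as required.

Answer: u⁴v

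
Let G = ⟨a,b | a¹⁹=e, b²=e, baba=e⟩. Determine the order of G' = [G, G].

G' = [G, G] is generated by all commutators. The generator-pair commutators are: [a, b] = a².
The subgroup they normally generate is {e, a, a², a³, a⁴, a⁵, a⁶, a⁷, a⁸, a⁹, a¹⁰, a¹¹, a¹², a¹³, a¹⁴, a¹⁵, a¹⁶, a¹⁷, a¹⁸}, of order 19.
Check: |G/G'| = 38/19 = 2 is the order of the abelianisation.

Answer: 19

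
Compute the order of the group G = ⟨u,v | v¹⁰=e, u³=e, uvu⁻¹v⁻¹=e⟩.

Enumerate words in the generators, reducing via the relations: the distinct elements are
  {e, u, v, uv, u², v², v³, v⁴, v⁵, v⁶, v⁷, v⁸, v⁹, uv², uv³, uv⁴, uv⁵, uv⁶, uv⁷, uv⁸, uv⁹, u²v, u²v², u²v³, u²v⁴, u²v⁵, u²v⁶, u²v⁷, u²v⁸, u²v⁹}.
No further products give new elements, so |G| = 30.

Answer: 30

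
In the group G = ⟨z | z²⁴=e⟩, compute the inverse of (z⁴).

The order of (z⁴) is 6 (smallest k with (z⁴)ᵏ = e), so (z⁴)⁻¹ = (z⁴)⁵ = z²⁰.
Check: (z⁴) · (z²⁰) → (z⁴) · z²⁰ = e, giving e as required.

Answer: z²⁰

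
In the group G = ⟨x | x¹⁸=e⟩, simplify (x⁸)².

Compute successive powers of (x⁸), reducing at each step:
  (x⁸)²: (x⁸) · x⁸ = x¹⁶

Answer: x¹⁶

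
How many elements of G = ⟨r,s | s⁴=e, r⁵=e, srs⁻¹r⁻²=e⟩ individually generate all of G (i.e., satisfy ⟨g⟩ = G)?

⟨g⟩ = G would require ord(g) = |G| = 20, but the maximum element order in G is 5 < 20. So G is not cyclic and no single element generates it: the count is 0.

Answer: 0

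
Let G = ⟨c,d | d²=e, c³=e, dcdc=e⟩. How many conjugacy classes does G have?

The conjugacy classes (representative and size) are:
  [e] (size 1), [c] (size 2), [cd] (size 3).
Class equation: 1 + 2 + 3 = 6 = |G|. So G has 3 conjugacy classes.

Answer: 3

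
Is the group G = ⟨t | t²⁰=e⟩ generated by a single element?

|G| = 20. The element t has order 20 (its powers give 20 distinct elements), so ⟨t⟩ = G and G is cyclic.

Answer: Yes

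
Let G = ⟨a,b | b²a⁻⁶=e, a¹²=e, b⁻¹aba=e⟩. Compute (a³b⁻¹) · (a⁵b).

Compute (a³b⁻¹) · (a⁵b) by multiplying left to right and reducing via the relations at each step:
  (a³b⁻¹) · a⁵ = a⁴b
  (a⁴b) · b = a¹⁰

Answer: a¹⁰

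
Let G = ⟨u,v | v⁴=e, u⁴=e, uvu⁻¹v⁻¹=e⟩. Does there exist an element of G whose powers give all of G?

|G| = 16, but the maximum element order in G is 4 < 16. No single element generates all of G, so G is not cyclic.

Answer: No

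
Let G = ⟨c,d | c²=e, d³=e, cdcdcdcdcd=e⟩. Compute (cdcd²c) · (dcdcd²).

Compute (cdcd²c) · (dcdcd²) by multiplying left to right and reducing via the relations at each step:
  (cdcd²c) · d = cdcd²cd
  (cdcd²cd) · c = cdcd²cdc
  (cdcd²cdc) · d = cdcd²cdcd
  (cdcd²cdcd) · c = d²cd²cdcd²
  (d²cd²cdcd²) · d² = d²cd²cdcd

Answer: d²cd²cdcd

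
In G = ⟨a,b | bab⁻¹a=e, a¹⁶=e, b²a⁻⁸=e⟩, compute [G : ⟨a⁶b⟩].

First find ord(a⁶b) by computing successive powers:
  (a⁶b)¹ = a⁶b, (a⁶b)² = a⁸, (a⁶b)³ = a⁶b⁻¹, (a⁶b)⁴ = e.
So |⟨a⁶b⟩| = ord(a⁶b) = 4. With |G| = 32, by Lagrange [G : ⟨a⁶b⟩] = 32/4 = 8.

Answer: 8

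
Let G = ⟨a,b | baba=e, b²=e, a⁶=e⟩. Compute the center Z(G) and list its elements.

An element z ∈ Z(G) iff z commutes with every generator.
For example a³ is central: (a³)·a = a⁴ = a·(a³); (a³)·b = a³b = b·(a³).
Whereas a ∉ Z(G) since a·b = ab ≠ a⁵b = b·a.
Checking each of the 12 elements this way gives Z(G) = {e, a³}, of order 2.

Answer: {e, a³}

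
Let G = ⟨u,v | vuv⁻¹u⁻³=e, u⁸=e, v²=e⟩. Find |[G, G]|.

G' = [G, G] is generated by all commutators. The generator-pair commutators are: [u, v] = u⁶.
The subgroup they normally generate is {e, u², u⁴, u⁶}, of order 4.
Check: |G/G'| = 16/4 = 4 is the order of the abelianisation.

Answer: 4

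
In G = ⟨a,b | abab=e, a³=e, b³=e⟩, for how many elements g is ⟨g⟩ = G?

⟨g⟩ = G would require ord(g) = |G| = 12, but the maximum element order in G is 3 < 12. So G is not cyclic and no single element generates it: the count is 0.

Answer: 0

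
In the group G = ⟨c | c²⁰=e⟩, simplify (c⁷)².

Compute successive powers of (c⁷), reducing at each step:
  (c⁷)²: (c⁷) · c⁷ = c¹⁴

Answer: c¹⁴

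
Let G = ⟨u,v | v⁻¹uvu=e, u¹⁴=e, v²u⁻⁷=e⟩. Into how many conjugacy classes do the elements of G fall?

The conjugacy classes (representative and size) are:
  [e] (size 1), [u¹³] (size 2), [u¹²] (size 2), [u¹¹] (size 2), [u⁴] (size 2), [u⁵] (size 2), [u⁸] (size 2), [u⁷] (size 1), [u⁵v⁻¹] (size 7), [u⁵v] (size 7).
Class equation: 1 + 2 + 2 + 2 + 2 + 2 + 2 + 1 + 7 + 7 = 28 = |G|. So G has 10 conjugacy classes.

Answer: 10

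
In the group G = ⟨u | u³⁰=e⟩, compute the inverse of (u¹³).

The order of (u¹³) is 30 (smallest k with (u¹³)ᵏ = e), so (u¹³)⁻¹ = (u¹³)²⁹ = u¹⁷.
Check: (u¹³) · (u¹⁷) → (u¹³) · u¹⁷ = e, giving e as required.

Answer: u¹⁷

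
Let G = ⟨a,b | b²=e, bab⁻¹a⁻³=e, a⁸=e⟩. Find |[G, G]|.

G' = [G, G] is generated by all commutators. The generator-pair commutators are: [a, b] = a⁶.
The subgroup they normally generate is {e, a², a⁴, a⁶}, of order 4.
Check: |G/G'| = 16/4 = 4 is the order of the abelianisation.

Answer: 4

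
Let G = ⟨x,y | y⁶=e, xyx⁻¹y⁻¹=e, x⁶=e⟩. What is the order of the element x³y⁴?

Compute successive powers until reaching e:
  (x³y⁴)¹ = x³y⁴, (x³y⁴)² = y², (x³y⁴)³ = x³, (x³y⁴)⁴ = y⁴, (x³y⁴)⁵ = x³y², (x³y⁴)⁶ = e.
The smallest positive k with (x³y⁴)ᵏ = e is 6.

Answer: 6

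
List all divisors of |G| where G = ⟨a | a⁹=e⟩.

|G| = 9 = 3². By Lagrange's theorem the order of any subgroup divides 9; the divisors of 9 are 1, 3, 9.

Answer: 1, 3, 9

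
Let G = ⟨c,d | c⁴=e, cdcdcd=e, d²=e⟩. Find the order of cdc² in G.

Compute successive powers until reaching e:
  (cdc²)¹ = cdc², (cdc²)² = c²dc³, (cdc²)³ = e.
The smallest positive k with (cdc²)ᵏ = e is 3.

Answer: 3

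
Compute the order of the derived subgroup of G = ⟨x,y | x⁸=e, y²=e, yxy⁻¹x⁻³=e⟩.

G' = [G, G] is generated by all commutators. The generator-pair commutators are: [x, y] = x⁶.
The subgroup they normally generate is {e, x², x⁴, x⁶}, of order 4.
Check: |G/G'| = 16/4 = 4 is the order of the abelianisation.

Answer: 4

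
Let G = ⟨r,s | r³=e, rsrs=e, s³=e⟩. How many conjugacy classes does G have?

The conjugacy classes (representative and size) are:
  [e] (size 1), [sr²] (size 4), [s²r] (size 4), [r²s²] (size 3).
Class equation: 1 + 4 + 4 + 3 = 12 = |G|. So G has 4 conjugacy classes.

Answer: 4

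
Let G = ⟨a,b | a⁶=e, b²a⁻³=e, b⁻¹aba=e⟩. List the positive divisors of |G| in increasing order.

|G| = 12 = 2² · 3. By Lagrange's theorem the order of any subgroup divides 12; the divisors of 12 are 1, 2, 3, 4, 6, 12.

Answer: 1, 2, 3, 4, 6, 12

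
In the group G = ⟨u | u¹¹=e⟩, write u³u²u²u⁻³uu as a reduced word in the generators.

Multiply left to right, reducing at each step:
  (u³) · u² = u⁵
  (u⁵) · u² = u⁷
  (u⁷) · u⁻³ = u⁴
  (u⁴) · u = u⁵
  (u⁵) · u = u⁶

Answer: u⁶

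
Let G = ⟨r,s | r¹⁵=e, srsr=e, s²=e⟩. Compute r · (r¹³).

Compute r · (r¹³) by multiplying left to right and reducing via the relations at each step:
  r · r¹³ = r¹⁴

Answer: r¹⁴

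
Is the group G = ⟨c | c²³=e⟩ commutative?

G has a single generator, so G is cyclic and hence abelian.

Answer: Yes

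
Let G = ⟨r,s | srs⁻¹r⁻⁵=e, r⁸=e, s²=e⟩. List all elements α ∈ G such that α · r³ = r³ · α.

⟨r³⟩ ⊆ C_G(r³) since powers of r³ commute with r³; so |C_G(r³)| ≥ |⟨r³⟩| = 8.
By orbit–stabilizer, |C_G(r³)| = |G| / |conj. class of r³| = 16 / 2 = 8.
The 8 elements commuting with r³ are {e, r, r², r³, r⁴, r⁵, r⁶, r⁷}.

Answer: {e, r, r², r³, r⁴, r⁵, r⁶, r⁷}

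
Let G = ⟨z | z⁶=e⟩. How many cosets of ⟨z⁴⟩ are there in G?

First find ord(z⁴) by computing successive powers:
  (z⁴)¹ = z⁴, (z⁴)² = z², (z⁴)³ = e.
So |⟨z⁴⟩| = ord(z⁴) = 3. With |G| = 6, by Lagrange [G : ⟨z⁴⟩] = 6/3 = 2.

Answer: 2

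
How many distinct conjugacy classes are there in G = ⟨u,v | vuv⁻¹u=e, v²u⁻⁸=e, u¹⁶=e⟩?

The conjugacy classes (representative and size) are:
  [e] (size 1), [u] (size 2), [u¹⁴] (size 2), [u¹³] (size 2), [u¹²] (size 2), [u⁵] (size 2), [u¹⁰] (size 2), [u⁷] (size 2), [u⁸] (size 1), [v⁻¹] (size 8), [u⁷v⁻¹] (size 8).
Class equation: 1 + 2 + 2 + 2 + 2 + 2 + 2 + 2 + 1 + 8 + 8 = 32 = |G|. So G has 11 conjugacy classes.

Answer: 11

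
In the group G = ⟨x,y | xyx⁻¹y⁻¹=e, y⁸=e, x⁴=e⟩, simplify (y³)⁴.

Compute successive powers of (y³), reducing at each step:
  (y³)²: (y³) · y³ = y⁶
  (y³)³: (y⁶) · y³ = y
  (y³)⁴: y · y³ = y⁴

Answer: y⁴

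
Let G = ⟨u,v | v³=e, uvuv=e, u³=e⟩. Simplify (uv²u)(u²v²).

Compute (uv²u) · (u²v²) by multiplying left to right and reducing via the relations at each step:
  (uv²u) · u² = uv²
  (uv²) · v² = uv

Answer: uv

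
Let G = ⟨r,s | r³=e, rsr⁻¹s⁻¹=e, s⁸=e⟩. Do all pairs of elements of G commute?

Each pair of generators commutes: r·s = rs = s·r. Since the generators pairwise commute, every element of G commutes with every other, so G is abelian.

Answer: Yes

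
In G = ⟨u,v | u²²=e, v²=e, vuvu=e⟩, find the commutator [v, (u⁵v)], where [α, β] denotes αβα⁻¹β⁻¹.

[v, (u⁵v)] = v·(u⁵v)·v⁻¹·(u⁵v)⁻¹.
  v · (u⁵v) = u¹⁷
  (u¹⁷) · v = u¹⁷v
  (u¹⁷v) · (u⁵v) = u¹²

Answer: u¹²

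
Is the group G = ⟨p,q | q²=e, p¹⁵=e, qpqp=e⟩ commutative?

p·q = pq but q·p = p¹⁴q, so p·q ≠ q·p and G is not abelian.

Answer: No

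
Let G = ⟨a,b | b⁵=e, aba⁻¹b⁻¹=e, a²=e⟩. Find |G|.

Enumerate words in the generators, reducing via the relations: the distinct elements are
  {a, b, e, ab, b², b³, b⁴, ab², ab³, ab⁴}.
No further products give new elements, so |G| = 10.

Answer: 10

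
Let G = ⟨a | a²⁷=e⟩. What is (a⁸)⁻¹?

The order of (a⁸) is 27 (smallest k with (a⁸)ᵏ = e), so (a⁸)⁻¹ = (a⁸)²⁶ = a¹⁹.
Check: (a⁸) · (a¹⁹) → (a⁸) · a¹⁹ = e, giving e as required.

Answer: a¹⁹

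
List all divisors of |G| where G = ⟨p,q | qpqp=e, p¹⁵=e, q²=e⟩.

|G| = 30 = 2 · 3 · 5. By Lagrange's theorem the order of any subgroup divides 30; the divisors of 30 are 1, 2, 3, 5, 6, 10, 15, 30.

Answer: 1, 2, 3, 5, 6, 10, 15, 30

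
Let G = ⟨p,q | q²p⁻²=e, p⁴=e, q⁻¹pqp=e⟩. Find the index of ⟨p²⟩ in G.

First find ord(p²) by computing successive powers:
  (p²)¹ = p², (p²)² = e.
So |⟨p²⟩| = ord(p²) = 2. With |G| = 8, by Lagrange [G : ⟨p²⟩] = 8/2 = 4.

Answer: 4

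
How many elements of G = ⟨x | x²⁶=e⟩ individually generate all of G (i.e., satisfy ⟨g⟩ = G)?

G is cyclic of order 26. An element generates G iff its order is 26, and a cyclic group of order 26 has exactly φ(26) = 12 such elements.

Answer: 12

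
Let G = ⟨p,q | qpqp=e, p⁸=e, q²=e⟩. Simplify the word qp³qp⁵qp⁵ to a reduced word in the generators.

Multiply left to right, reducing at each step:
  q · p³ = p⁵q
  (p⁵q) · q = p⁵
  (p⁵) · p⁵ = p²
  (p²) · q = p²q
  (p²q) · p⁵ = p⁵q

Answer: p⁵q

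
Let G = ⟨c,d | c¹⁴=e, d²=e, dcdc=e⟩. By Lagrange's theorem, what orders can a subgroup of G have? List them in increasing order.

|G| = 28 = 2² · 7. By Lagrange's theorem the order of any subgroup divides 28; the divisors of 28 are 1, 2, 4, 7, 14, 28.

Answer: 1, 2, 4, 7, 14, 28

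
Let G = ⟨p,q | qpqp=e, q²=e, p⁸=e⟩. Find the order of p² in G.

Compute successive powers until reaching e:
  (p²)¹ = p², (p²)² = p⁴, (p²)³ = p⁶, (p²)⁴ = e.
The smallest positive k with (p²)ᵏ = e is 4.

Answer: 4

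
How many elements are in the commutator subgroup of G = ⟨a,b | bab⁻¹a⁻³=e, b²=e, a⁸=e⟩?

G' = [G, G] is generated by all commutators. The generator-pair commutators are: [a, b] = a⁶.
The subgroup they normally generate is {e, a², a⁴, a⁶}, of order 4.
Check: |G/G'| = 16/4 = 4 is the order of the abelianisation.

Answer: 4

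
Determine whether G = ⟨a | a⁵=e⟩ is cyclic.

|G| = 5. The element a has order 5 (its powers give 5 distinct elements), so ⟨a⟩ = G and G is cyclic.

Answer: Yes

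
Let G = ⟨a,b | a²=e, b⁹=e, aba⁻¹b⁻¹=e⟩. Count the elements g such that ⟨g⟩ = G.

G is cyclic of order 18. An element generates G iff its order is 18, and a cyclic group of order 18 has exactly φ(18) = 6 such elements.

Answer: 6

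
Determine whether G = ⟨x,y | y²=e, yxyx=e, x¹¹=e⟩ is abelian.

x·y = xy but y·x = x¹⁰y, so x·y ≠ y·x and G is not abelian.

Answer: No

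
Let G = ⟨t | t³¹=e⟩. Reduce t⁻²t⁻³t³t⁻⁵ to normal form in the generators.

Multiply left to right, reducing at each step:
  (t²⁹) · t⁻³ = t²⁶
  (t²⁶) · t³ = t²⁹
  (t²⁹) · t⁻⁵ = t²⁴

Answer: t²⁴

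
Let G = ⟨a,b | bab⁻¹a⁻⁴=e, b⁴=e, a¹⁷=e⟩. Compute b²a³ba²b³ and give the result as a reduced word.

Multiply left to right, reducing at each step:
  (b²) · a³ = a¹⁴b²
  (a¹⁴b²) · b = a¹⁴b³
  (a¹⁴b³) · a² = a⁶b³
  (a⁶b³) · b³ = a⁶b²

Answer: a⁶b²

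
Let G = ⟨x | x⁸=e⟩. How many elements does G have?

G is generated by a single element, so G is cyclic. The relator gives x⁸ = e and no smaller power is forced to be e, so the 8 powers {e, x, x², x³, x⁴, x⁵, x⁶, x⁷} are distinct. Hence |G| = 8.

Answer: 8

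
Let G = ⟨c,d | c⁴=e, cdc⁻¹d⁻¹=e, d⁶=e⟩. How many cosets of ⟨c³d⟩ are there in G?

First find ord(c³d) by computing successive powers:
  (c³d)¹ = c³d, (c³d)² = c²d², (c³d)³ = cd³, (c³d)⁴ = d⁴, (c³d)⁵ = c³d⁵, (c³d)⁶ = c², (c³d)⁷ = cd, (c³d)⁸ = d², (c³d)⁹ = c³d³, (c³d)¹⁰ = c²d⁴, (c³d)¹¹ = cd⁵, (c³d)¹² = e.
So |⟨c³d⟩| = ord(c³d) = 12. With |G| = 24, by Lagrange [G : ⟨c³d⟩] = 24/12 = 2.

Answer: 2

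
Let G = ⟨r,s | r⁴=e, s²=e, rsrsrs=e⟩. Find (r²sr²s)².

Compute successive powers of (r²sr²s), reducing at each step:
  (r²sr²s)²: (r²sr²s) · r² = sr²s;   (sr²s) · s = sr²;   (sr²) · r² = s;   s · s = e

Answer: e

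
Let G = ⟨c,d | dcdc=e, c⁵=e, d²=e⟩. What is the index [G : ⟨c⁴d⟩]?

First find ord(c⁴d) by computing successive powers:
  (c⁴d)¹ = c⁴d, (c⁴d)² = e.
So |⟨c⁴d⟩| = ord(c⁴d) = 2. With |G| = 10, by Lagrange [G : ⟨c⁴d⟩] = 10/2 = 5.

Answer: 5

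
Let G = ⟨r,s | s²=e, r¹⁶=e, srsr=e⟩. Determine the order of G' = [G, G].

G' = [G, G] is generated by all commutators. The generator-pair commutators are: [r, s] = r².
The subgroup they normally generate is {e, r², r⁴, r⁶, r⁸, r¹⁰, r¹², r¹⁴}, of order 8.
Check: |G/G'| = 32/8 = 4 is the order of the abelianisation.

Answer: 8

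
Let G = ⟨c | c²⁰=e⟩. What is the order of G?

G is generated by a single element, so G is cyclic. The relator gives c²⁰ = e and no smaller power is forced to be e, so the 20 powers {c, e, c², c³, c⁴, c⁵, c⁶, c⁷, c⁸, c⁹, c¹², c¹³, c¹¹, c¹⁰, c¹⁴, c¹⁵, c¹⁶, c¹⁷, c¹⁸, c¹⁹} are distinct. Hence |G| = 20.

Answer: 20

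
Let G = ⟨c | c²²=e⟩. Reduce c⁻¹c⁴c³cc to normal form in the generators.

Multiply left to right, reducing at each step:
  (c²¹) · c⁴ = c³
  (c³) · c³ = c⁶
  (c⁶) · c = c⁷
  (c⁷) · c = c⁸

Answer: c⁸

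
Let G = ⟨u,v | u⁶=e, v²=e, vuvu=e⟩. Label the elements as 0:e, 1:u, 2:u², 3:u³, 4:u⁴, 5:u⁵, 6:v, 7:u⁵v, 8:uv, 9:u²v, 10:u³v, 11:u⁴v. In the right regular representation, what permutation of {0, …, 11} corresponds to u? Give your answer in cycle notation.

(0 1 2 3 4 5)(6 7 11 10 9 8)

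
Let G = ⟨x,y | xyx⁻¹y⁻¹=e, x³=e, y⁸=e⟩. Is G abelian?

Each pair of generators commutes: x·y = xy = y·x. Since the generators pairwise commute, every element of G commutes with every other, so G is abelian.

Answer: Yes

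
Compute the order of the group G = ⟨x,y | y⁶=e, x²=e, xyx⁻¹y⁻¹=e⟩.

Enumerate words in the generators, reducing via the relations: the distinct elements are
  {e, x, y, xy, y², y³, y⁴, y⁵, xy², xy³, xy⁴, xy⁵}.
No further products give new elements, so |G| = 12.

Answer: 12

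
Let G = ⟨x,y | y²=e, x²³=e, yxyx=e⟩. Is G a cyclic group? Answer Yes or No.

Every cyclic group is abelian. But x·y = xy while y·x = x²²y, so x·y ≠ y·x and G is not abelian. Hence G is not cyclic.

Answer: No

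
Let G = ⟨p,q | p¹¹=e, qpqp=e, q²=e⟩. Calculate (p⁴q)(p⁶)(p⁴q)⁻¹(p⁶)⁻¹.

[(p⁴q), (p⁶)] = (p⁴q)·(p⁶)·(p⁴q)⁻¹·(p⁶)⁻¹.
  (p⁴q) · (p⁶) = p⁹q
  (p⁹q) · (p⁴q) = p⁵
  (p⁵) · (p⁵) = p¹⁰

Answer: p¹⁰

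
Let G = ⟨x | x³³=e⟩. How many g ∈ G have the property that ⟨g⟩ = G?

G is cyclic of order 33. An element generates G iff its order is 33, and a cyclic group of order 33 has exactly φ(33) = 20 such elements.

Answer: 20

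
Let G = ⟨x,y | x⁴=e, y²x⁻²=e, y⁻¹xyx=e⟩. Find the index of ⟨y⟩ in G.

First find ord(y) by computing successive powers:
  y¹ = y, y² = x², y³ = y⁻¹, y⁴ = e.
So |⟨y⟩| = ord(y) = 4. With |G| = 8, by Lagrange [G : ⟨y⟩] = 8/4 = 2.

Answer: 2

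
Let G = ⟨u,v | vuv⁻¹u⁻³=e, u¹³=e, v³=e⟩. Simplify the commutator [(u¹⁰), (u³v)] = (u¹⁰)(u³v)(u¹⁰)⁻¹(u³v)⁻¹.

[(u¹⁰), (u³v)] = (u¹⁰)·(u³v)·(u¹⁰)⁻¹·(u³v)⁻¹.
  (u¹⁰) · (u³v) = v
  v · (u³) = u⁹v
  (u⁹v) · (u¹²v²) = u⁶

Answer: u⁶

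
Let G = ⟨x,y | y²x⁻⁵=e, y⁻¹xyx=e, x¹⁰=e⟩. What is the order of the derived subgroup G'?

G' = [G, G] is generated by all commutators. The generator-pair commutators are: [x, y] = x².
The subgroup they normally generate is {e, x², x⁴, x⁶, x⁸}, of order 5.
Check: |G/G'| = 20/5 = 4 is the order of the abelianisation.

Answer: 5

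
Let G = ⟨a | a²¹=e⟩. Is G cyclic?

|G| = 21. The element a has order 21 (its powers give 21 distinct elements), so ⟨a⟩ = G and G is cyclic.

Answer: Yes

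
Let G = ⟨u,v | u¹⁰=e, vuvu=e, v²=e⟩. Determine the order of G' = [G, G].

G' = [G, G] is generated by all commutators. The generator-pair commutators are: [u, v] = u².
The subgroup they normally generate is {e, u², u⁴, u⁶, u⁸}, of order 5.
Check: |G/G'| = 20/5 = 4 is the order of the abelianisation.

Answer: 5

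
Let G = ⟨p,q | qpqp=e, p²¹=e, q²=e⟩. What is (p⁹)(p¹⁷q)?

Compute (p⁹) · (p¹⁷q) by multiplying left to right and reducing via the relations at each step:
  (p⁹) · p¹⁷ = p⁵
  (p⁵) · q = p⁵q

Answer: p⁵q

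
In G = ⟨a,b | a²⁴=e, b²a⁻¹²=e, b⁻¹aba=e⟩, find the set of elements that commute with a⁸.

⟨a⁸⟩ ⊆ C_G(a⁸) since powers of a⁸ commute with a⁸; so |C_G(a⁸)| ≥ |⟨a⁸⟩| = 3.
By orbit–stabilizer, |C_G(a⁸)| = |G| / |conj. class of a⁸| = 48 / 2 = 24.
The 24 elements commuting with a⁸ are {e, a, a², a³, a⁴, a⁵, a⁶, a⁷, a⁸, a⁹, a¹⁰, a¹¹, a¹², a¹³, a¹⁴, a¹⁵, a¹⁶, a¹⁷, a¹⁸, a¹⁹, a²⁰, a²¹, a²², a²³}.

Answer: {e, a, a², a³, a⁴, a⁵, a⁶, a⁷, a⁸, a⁹, a¹⁰, a¹¹, a¹², a¹³, a¹⁴, a¹⁵, a¹⁶, a¹⁷, a¹⁸, a¹⁹, a²⁰, a²¹, a²², a²³}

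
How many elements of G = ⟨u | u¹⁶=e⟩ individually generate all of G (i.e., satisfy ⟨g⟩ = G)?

G is cyclic of order 16. An element generates G iff its order is 16, and a cyclic group of order 16 has exactly φ(16) = 8 such elements.

Answer: 8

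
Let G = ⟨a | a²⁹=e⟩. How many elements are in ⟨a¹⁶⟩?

|⟨a¹⁶⟩| equals the order of a¹⁶. Compute successive powers until reaching e:
  (a¹⁶)¹ = a¹⁶, (a¹⁶)² = a³, (a¹⁶)³ = a¹⁹, (a¹⁶)⁴ = a⁶, (a¹⁶)⁵ = a²², (a¹⁶)⁶ = a⁹, (a¹⁶)⁷ = a²⁵, (a¹⁶)⁸ = a¹², (a¹⁶)⁹ = a²⁸, (a¹⁶)¹⁰ = a¹⁵, (a¹⁶)¹¹ = a², (a¹⁶)¹² = a¹⁸, (a¹⁶)¹³ = a⁵, (a¹⁶)¹⁴ = a²¹, (a¹⁶)¹⁵ = a⁸, (a¹⁶)¹⁶ = a²⁴, (a¹⁶)¹⁷ = a¹¹, (a¹⁶)¹⁸ = a²⁷, (a¹⁶)¹⁹ = a¹⁴, (a¹⁶)²⁰ = a, (a¹⁶)²¹ = a¹⁷, (a¹⁶)²² = a⁴, (a¹⁶)²³ = a²⁰, (a¹⁶)²⁴ = a⁷, (a¹⁶)²⁵ = a²³, (a¹⁶)²⁶ = a¹⁰, (a¹⁶)²⁷ = a²⁶, (a¹⁶)²⁸ = a¹³, (a¹⁶)²⁹ = e.
The smallest positive k with (a¹⁶)ᵏ = e is 29, so |⟨a¹⁶⟩| = 29.

Answer: 29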